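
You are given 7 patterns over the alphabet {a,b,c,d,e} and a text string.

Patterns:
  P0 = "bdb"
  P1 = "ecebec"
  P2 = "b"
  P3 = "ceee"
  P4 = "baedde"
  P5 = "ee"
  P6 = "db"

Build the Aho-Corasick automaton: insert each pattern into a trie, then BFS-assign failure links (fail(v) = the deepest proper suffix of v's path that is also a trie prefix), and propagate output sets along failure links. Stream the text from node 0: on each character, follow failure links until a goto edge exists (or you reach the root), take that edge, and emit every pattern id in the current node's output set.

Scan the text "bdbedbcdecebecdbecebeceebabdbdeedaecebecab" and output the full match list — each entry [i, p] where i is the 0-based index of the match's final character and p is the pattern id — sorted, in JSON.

Build automaton:
Trie nodes:
  0='ε' goto b→1 c→10 d→20 e→4
  1='b' goto a→14 d→2  [P2 ends]
  2='bd' goto b→3
  3='bdb' goto ·  [P0 ends]
  4='e' goto c→5 e→19
  5='ec' goto e→6
  6='ece' goto b→7
  7='eceb' goto e→8
  8='ecebe' goto c→9
  9='ecebec' goto ·  [P1 ends]
  10='c' goto e→11
  11='ce' goto e→12
  12='cee' goto e→13
  13='ceee' goto ·  [P3 ends]
  14='ba' goto e→15
  15='bae' goto d→16
  16='baed' goto d→17
  17='baedd' goto e→18
  18='baedde' goto ·  [P4 ends]
  19='ee' goto ·  [P5 ends]
  20='d' goto b→21
  21='db' goto ·  [P6 ends]

BFS fail/out derivation:
  n1('b'): parent n0 fail=0; on 'b' 0 → fail=0;  out {2}∪∅={2}
  n4('e'): parent n0 fail=0; on 'e' 0 → fail=0;  out ∅∪∅=∅
  n10('c'): parent n0 fail=0; on 'c' 0 → fail=0;  out ∅∪∅=∅
  n20('d'): parent n0 fail=0; on 'd' 0 → fail=0;  out ∅∪∅=∅
  n2('bd'): parent n1 fail=0; on 'd' 0 → fail=20;  out ∅∪∅=∅
  n5('ec'): parent n4 fail=0; on 'c' 0 → fail=10;  out ∅∪∅=∅
  n11('ce'): parent n10 fail=0; on 'e' 0 → fail=4;  out ∅∪∅=∅
  n14('ba'): parent n1 fail=0; on 'a' 0 → fail=0;  out ∅∪∅=∅
  n19('ee'): parent n4 fail=0; on 'e' 0 → fail=4;  out {5}∪∅={5}
  n21('db'): parent n20 fail=0; on 'b' 0 → fail=1;  out {6}∪{2}={2,6}
  n3('bdb'): parent n2 fail=20; on 'b' 20 → fail=21;  out {0}∪{2,6}={0,2,6}
  n6('ece'): parent n5 fail=10; on 'e' 10 → fail=11;  out ∅∪∅=∅
  n12('cee'): parent n11 fail=4; on 'e' 4 → fail=19;  out ∅∪{5}={5}
  n15('bae'): parent n14 fail=0; on 'e' 0 → fail=4;  out ∅∪∅=∅
  n7('eceb'): parent n6 fail=11; on 'b' 11→4→0 → fail=1;  out ∅∪{2}={2}
  n13('ceee'): parent n12 fail=19; on 'e' 19→4 → fail=19;  out {3}∪{5}={3,5}
  n16('baed'): parent n15 fail=4; on 'd' 4→0 → fail=20;  out ∅∪∅=∅
  n8('ecebe'): parent n7 fail=1; on 'e' 1→0 → fail=4;  out ∅∪∅=∅
  n17('baedd'): parent n16 fail=20; on 'd' 20→0 → fail=20;  out ∅∪∅=∅
  n9('ecebec'): parent n8 fail=4; on 'c' 4 → fail=5;  out {1}∪∅={1}
  n18('baedde'): parent n17 fail=20; on 'e' 20→0 → fail=4;  out {4}∪∅={4}

Run:
pos 0 'b': at 1  → match P2@[0:0]
pos 1 'd': at 2
pos 2 'b': at 3  → match P0@[0:2],P2@[2:2],P6@[1:2]
pos 3 'e': at 4 (via fail)
pos 4 'd': at 20 (via fail)
pos 5 'b': at 21  → match P2@[5:5],P6@[4:5]
pos 6 'c': at 10 (via fail)
pos 7 'd': at 20 (via fail)
pos 8 'e': at 4 (via fail)
pos 9 'c': at 5
pos 10 'e': at 6
pos 11 'b': at 7  → match P2@[11:11]
pos 12 'e': at 8
pos 13 'c': at 9  → match P1@[8:13]
pos 14 'd': at 20 (via fail)
pos 15 'b': at 21  → match P2@[15:15],P6@[14:15]
pos 16 'e': at 4 (via fail)
pos 17 'c': at 5
pos 18 'e': at 6
pos 19 'b': at 7  → match P2@[19:19]
pos 20 'e': at 8
pos 21 'c': at 9  → match P1@[16:21]
pos 22 'e': at 6 (via fail)
pos 23 'e': at 12 (via fail)  → match P5@[22:23]
pos 24 'b': at 1 (via fail)  → match P2@[24:24]
pos 25 'a': at 14
pos 26 'b': at 1 (via fail)  → match P2@[26:26]
pos 27 'd': at 2
pos 28 'b': at 3  → match P0@[26:28],P2@[28:28],P6@[27:28]
pos 29 'd': at 2 (via fail)
pos 30 'e': at 4 (via fail)
pos 31 'e': at 19  → match P5@[30:31]
pos 32 'd': at 20 (via fail)
pos 33 'a': at 0 (via fail)
pos 34 'e': at 4
pos 35 'c': at 5
pos 36 'e': at 6
pos 37 'b': at 7  → match P2@[37:37]
pos 38 'e': at 8
pos 39 'c': at 9  → match P1@[34:39]
pos 40 'a': at 0 (via fail)
pos 41 'b': at 1  → match P2@[41:41]

Matches: [[0,2],[2,0],[2,2],[2,6],[5,2],[5,6],[11,2],[13,1],[15,2],[15,6],[19,2],[21,1],[23,5],[24,2],[26,2],[28,0],[28,2],[28,6],[31,5],[37,2],[39,1],[41,2]]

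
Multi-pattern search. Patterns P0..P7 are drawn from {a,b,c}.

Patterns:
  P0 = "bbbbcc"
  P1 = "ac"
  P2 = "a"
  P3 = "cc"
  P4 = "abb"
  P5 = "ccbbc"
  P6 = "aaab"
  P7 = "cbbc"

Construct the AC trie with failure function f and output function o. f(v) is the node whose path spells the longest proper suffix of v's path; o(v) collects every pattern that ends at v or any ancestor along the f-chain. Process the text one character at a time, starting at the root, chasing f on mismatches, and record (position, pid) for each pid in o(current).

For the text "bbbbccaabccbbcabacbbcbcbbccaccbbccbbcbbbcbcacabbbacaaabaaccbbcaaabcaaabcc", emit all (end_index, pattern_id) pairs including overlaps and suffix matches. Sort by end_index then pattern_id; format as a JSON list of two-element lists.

Construct AC machine:
Trie (insert patterns):
  0='ε' goto a→7 b→1 c→9
  1='b' goto b→2
  2='bb' goto b→3
  3='bbb' goto b→4
  4='bbbb' goto c→5
  5='bbbbc' goto c→6
  6='bbbbcc' goto ·  [P0 ends]
  7='a' goto a→16 b→11 c→8  [P2 ends]
  8='ac' goto ·  [P1 ends]
  9='c' goto b→19 c→10
  10='cc' goto b→13  [P3 ends]
  11='ab' goto b→12
  12='abb' goto ·  [P4 ends]
  13='ccb' goto b→14
  14='ccbb' goto c→15
  15='ccbbc' goto ·  [P5 ends]
  16='aa' goto a→17
  17='aaa' goto b→18
  18='aaab' goto ·  [P6 ends]
  19='cb' goto b→20
  20='cbb' goto c→21
  21='cbbc' goto ·  [P7 ends]

Failure links (BFS by depth):
  n1('b'): parent n0 fail=0; on 'b' 0 → fail=0;  out ∅∪∅=∅
  n7('a'): parent n0 fail=0; on 'a' 0 → fail=0;  out {2}∪∅={2}
  n9('c'): parent n0 fail=0; on 'c' 0 → fail=0;  out ∅∪∅=∅
  n2('bb'): parent n1 fail=0; on 'b' 0 → fail=1;  out ∅∪∅=∅
  n8('ac'): parent n7 fail=0; on 'c' 0 → fail=9;  out {1}∪∅={1}
  n10('cc'): parent n9 fail=0; on 'c' 0 → fail=9;  out {3}∪∅={3}
  n11('ab'): parent n7 fail=0; on 'b' 0 → fail=1;  out ∅∪∅=∅
  n16('aa'): parent n7 fail=0; on 'a' 0 → fail=7;  out ∅∪{2}={2}
  n19('cb'): parent n9 fail=0; on 'b' 0 → fail=1;  out ∅∪∅=∅
  n3('bbb'): parent n2 fail=1; on 'b' 1 → fail=2;  out ∅∪∅=∅
  n12('abb'): parent n11 fail=1; on 'b' 1 → fail=2;  out {4}∪∅={4}
  n13('ccb'): parent n10 fail=9; on 'b' 9 → fail=19;  out ∅∪∅=∅
  n17('aaa'): parent n16 fail=7; on 'a' 7 → fail=16;  out ∅∪{2}={2}
  n20('cbb'): parent n19 fail=1; on 'b' 1 → fail=2;  out ∅∪∅=∅
  n4('bbbb'): parent n3 fail=2; on 'b' 2 → fail=3;  out ∅∪∅=∅
  n14('ccbb'): parent n13 fail=19; on 'b' 19 → fail=20;  out ∅∪∅=∅
  n18('aaab'): parent n17 fail=16; on 'b' 16→7 → fail=11;  out {6}∪∅={6}
  n21('cbbc'): parent n20 fail=2; on 'c' 2→1→0 → fail=9;  out {7}∪∅={7}
  n5('bbbbc'): parent n4 fail=3; on 'c' 3→2→1→0 → fail=9;  out ∅∪∅=∅
  n15('ccbbc'): parent n14 fail=20; on 'c' 20 → fail=21;  out {5}∪{7}={5,7}
  n6('bbbbcc'): parent n5 fail=9; on 'c' 9 → fail=10;  out {0}∪{3}={0,3}

Run:
[0] read 'b'  n0⇒n1
[1] read 'b'  n1⇒n2
[2] read 'b'  n2⇒n3
[3] read 'b'  n3⇒n4
[4] read 'c'  n4⇒n5
[5] read 'c'  n5⇒n6  ** P0@[0:5],P3@[4:5]
[6] read 'a'  n6⇒n7 (via fail)  ** P2@[6:6]
[7] read 'a'  n7⇒n16  ** P2@[7:7]
[8] read 'b'  n16⇒n11 (via fail)
[9] read 'c'  n11⇒n9 (via fail)
[10] read 'c'  n9⇒n10  ** P3@[9:10]
[11] read 'b'  n10⇒n13
[12] read 'b'  n13⇒n14
[13] read 'c'  n14⇒n15  ** P5@[9:13],P7@[10:13]
[14] read 'a'  n15⇒n7 (via fail)  ** P2@[14:14]
[15] read 'b'  n7⇒n11
[16] read 'a'  n11⇒n7 (via fail)  ** P2@[16:16]
[17] read 'c'  n7⇒n8  ** P1@[16:17]
[18] read 'b'  n8⇒n19 (via fail)
[19] read 'b'  n19⇒n20
[20] read 'c'  n20⇒n21  ** P7@[17:20]
[21] read 'b'  n21⇒n19 (via fail)
[22] read 'c'  n19⇒n9 (via fail)
[23] read 'b'  n9⇒n19
[24] read 'b'  n19⇒n20
[25] read 'c'  n20⇒n21  ** P7@[22:25]
[26] read 'c'  n21⇒n10 (via fail)  ** P3@[25:26]
[27] read 'a'  n10⇒n7 (via fail)  ** P2@[27:27]
[28] read 'c'  n7⇒n8  ** P1@[27:28]
[29] read 'c'  n8⇒n10 (via fail)  ** P3@[28:29]
[30] read 'b'  n10⇒n13
[31] read 'b'  n13⇒n14
[32] read 'c'  n14⇒n15  ** P5@[28:32],P7@[29:32]
[33] read 'c'  n15⇒n10 (via fail)  ** P3@[32:33]
[34] read 'b'  n10⇒n13
[35] read 'b'  n13⇒n14
[36] read 'c'  n14⇒n15  ** P5@[32:36],P7@[33:36]
[37] read 'b'  n15⇒n19 (via fail)
[38] read 'b'  n19⇒n20
[39] read 'b'  n20⇒n3 (via fail)
[40] read 'c'  n3⇒n9 (via fail)
[41] read 'b'  n9⇒n19
[42] read 'c'  n19⇒n9 (via fail)
[43] read 'a'  n9⇒n7 (via fail)  ** P2@[43:43]
[44] read 'c'  n7⇒n8  ** P1@[43:44]
[45] read 'a'  n8⇒n7 (via fail)  ** P2@[45:45]
[46] read 'b'  n7⇒n11
[47] read 'b'  n11⇒n12  ** P4@[45:47]
[48] read 'b'  n12⇒n3 (via fail)
[49] read 'a'  n3⇒n7 (via fail)  ** P2@[49:49]
[50] read 'c'  n7⇒n8  ** P1@[49:50]
[51] read 'a'  n8⇒n7 (via fail)  ** P2@[51:51]
[52] read 'a'  n7⇒n16  ** P2@[52:52]
[53] read 'a'  n16⇒n17  ** P2@[53:53]
[54] read 'b'  n17⇒n18  ** P6@[51:54]
[55] read 'a'  n18⇒n7 (via fail)  ** P2@[55:55]
[56] read 'a'  n7⇒n16  ** P2@[56:56]
[57] read 'c'  n16⇒n8 (via fail)  ** P1@[56:57]
[58] read 'c'  n8⇒n10 (via fail)  ** P3@[57:58]
[59] read 'b'  n10⇒n13
[60] read 'b'  n13⇒n14
[61] read 'c'  n14⇒n15  ** P5@[57:61],P7@[58:61]
[62] read 'a'  n15⇒n7 (via fail)  ** P2@[62:62]
[63] read 'a'  n7⇒n16  ** P2@[63:63]
[64] read 'a'  n16⇒n17  ** P2@[64:64]
[65] read 'b'  n17⇒n18  ** P6@[62:65]
[66] read 'c'  n18⇒n9 (via fail)
[67] read 'a'  n9⇒n7 (via fail)  ** P2@[67:67]
[68] read 'a'  n7⇒n16  ** P2@[68:68]
[69] read 'a'  n16⇒n17  ** P2@[69:69]
[70] read 'b'  n17⇒n18  ** P6@[67:70]
[71] read 'c'  n18⇒n9 (via fail)
[72] read 'c'  n9⇒n10  ** P3@[71:72]

Matches: [[5,0],[5,3],[6,2],[7,2],[10,3],[13,5],[13,7],[14,2],[16,2],[17,1],[20,7],[25,7],[26,3],[27,2],[28,1],[29,3],[32,5],[32,7],[33,3],[36,5],[36,7],[43,2],[44,1],[45,2],[47,4],[49,2],[50,1],[51,2],[52,2],[53,2],[54,6],[55,2],[56,2],[57,1],[58,3],[61,5],[61,7],[62,2],[63,2],[64,2],[65,6],[67,2],[68,2],[69,2],[70,6],[72,3]]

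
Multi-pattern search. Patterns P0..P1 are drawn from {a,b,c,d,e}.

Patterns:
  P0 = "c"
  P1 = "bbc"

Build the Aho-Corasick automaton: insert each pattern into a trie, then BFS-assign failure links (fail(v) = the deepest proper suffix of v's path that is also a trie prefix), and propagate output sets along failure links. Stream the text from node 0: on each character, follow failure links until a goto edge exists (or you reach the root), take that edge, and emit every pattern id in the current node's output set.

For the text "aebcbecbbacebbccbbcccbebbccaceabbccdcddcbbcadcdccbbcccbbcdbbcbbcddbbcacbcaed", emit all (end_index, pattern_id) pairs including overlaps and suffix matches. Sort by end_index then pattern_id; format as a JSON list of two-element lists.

Construct AC machine:
Trie nodes:
  n0 'ε': b→2 c→1
  n1 'c': ·  ←P0
  n2 'b': b→3
  n3 'bb': c→4
  n4 'bbc': ·  ←P1

Failure links (BFS by depth):
  fail(1) 'c': from fail(0)=0 chase 'c': 0 ⇒ 0;  out={0}∪out(0)={0}
  fail(2) 'b': from fail(0)=0 chase 'b': 0 ⇒ 0;  out=∅∪out(0)=∅
  fail(3) 'bb': from fail(2)=0 chase 'b': 0 ⇒ 2;  out=∅∪out(2)=∅
  fail(4) 'bbc': from fail(3)=2 chase 'c': 2→0 ⇒ 1;  out={1}∪out(1)={0,1}

Text stream:
i=0 'a': node 0→0
i=1 'e': node 0→0
i=2 'b': node 0→2
i=3 'c': node 2→1 (via fail)  emit P0@[3:3]
i=4 'b': node 1→2 (via fail)
i=5 'e': node 2→0 (via fail)
i=6 'c': node 0→1  emit P0@[6:6]
i=7 'b': node 1→2 (via fail)
i=8 'b': node 2→3
i=9 'a': node 3→0 (via fail)
i=10 'c': node 0→1  emit P0@[10:10]
i=11 'e': node 1→0 (via fail)
i=12 'b': node 0→2
i=13 'b': node 2→3
i=14 'c': node 3→4  emit P0@[14:14],P1@[12:14]
i=15 'c': node 4→1 (via fail)  emit P0@[15:15]
i=16 'b': node 1→2 (via fail)
i=17 'b': node 2→3
i=18 'c': node 3→4  emit P0@[18:18],P1@[16:18]
i=19 'c': node 4→1 (via fail)  emit P0@[19:19]
i=20 'c': node 1→1 (via fail)  emit P0@[20:20]
i=21 'b': node 1→2 (via fail)
i=22 'e': node 2→0 (via fail)
i=23 'b': node 0→2
i=24 'b': node 2→3
i=25 'c': node 3→4  emit P0@[25:25],P1@[23:25]
i=26 'c': node 4→1 (via fail)  emit P0@[26:26]
i=27 'a': node 1→0 (via fail)
i=28 'c': node 0→1  emit P0@[28:28]
i=29 'e': node 1→0 (via fail)
i=30 'a': node 0→0
i=31 'b': node 0→2
i=32 'b': node 2→3
i=33 'c': node 3→4  emit P0@[33:33],P1@[31:33]
i=34 'c': node 4→1 (via fail)  emit P0@[34:34]
i=35 'd': node 1→0 (via fail)
i=36 'c': node 0→1  emit P0@[36:36]
i=37 'd': node 1→0 (via fail)
i=38 'd': node 0→0
i=39 'c': node 0→1  emit P0@[39:39]
i=40 'b': node 1→2 (via fail)
i=41 'b': node 2→3
i=42 'c': node 3→4  emit P0@[42:42],P1@[40:42]
i=43 'a': node 4→0 (via fail)
i=44 'd': node 0→0
i=45 'c': node 0→1  emit P0@[45:45]
i=46 'd': node 1→0 (via fail)
i=47 'c': node 0→1  emit P0@[47:47]
i=48 'c': node 1→1 (via fail)  emit P0@[48:48]
i=49 'b': node 1→2 (via fail)
i=50 'b': node 2→3
i=51 'c': node 3→4  emit P0@[51:51],P1@[49:51]
i=52 'c': node 4→1 (via fail)  emit P0@[52:52]
i=53 'c': node 1→1 (via fail)  emit P0@[53:53]
i=54 'b': node 1→2 (via fail)
i=55 'b': node 2→3
i=56 'c': node 3→4  emit P0@[56:56],P1@[54:56]
i=57 'd': node 4→0 (via fail)
i=58 'b': node 0→2
i=59 'b': node 2→3
i=60 'c': node 3→4  emit P0@[60:60],P1@[58:60]
i=61 'b': node 4→2 (via fail)
i=62 'b': node 2→3
i=63 'c': node 3→4  emit P0@[63:63],P1@[61:63]
i=64 'd': node 4→0 (via fail)
i=65 'd': node 0→0
i=66 'b': node 0→2
i=67 'b': node 2→3
i=68 'c': node 3→4  emit P0@[68:68],P1@[66:68]
i=69 'a': node 4→0 (via fail)
i=70 'c': node 0→1  emit P0@[70:70]
i=71 'b': node 1→2 (via fail)
i=72 'c': node 2→1 (via fail)  emit P0@[72:72]
i=73 'a': node 1→0 (via fail)
i=74 'e': node 0→0
i=75 'd': node 0→0

All matches (sorted): [[3,0],[6,0],[10,0],[14,0],[14,1],[15,0],[18,0],[18,1],[19,0],[20,0],[25,0],[25,1],[26,0],[28,0],[33,0],[33,1],[34,0],[36,0],[39,0],[42,0],[42,1],[45,0],[47,0],[48,0],[51,0],[51,1],[52,0],[53,0],[56,0],[56,1],[60,0],[60,1],[63,0],[63,1],[68,0],[68,1],[70,0],[72,0]]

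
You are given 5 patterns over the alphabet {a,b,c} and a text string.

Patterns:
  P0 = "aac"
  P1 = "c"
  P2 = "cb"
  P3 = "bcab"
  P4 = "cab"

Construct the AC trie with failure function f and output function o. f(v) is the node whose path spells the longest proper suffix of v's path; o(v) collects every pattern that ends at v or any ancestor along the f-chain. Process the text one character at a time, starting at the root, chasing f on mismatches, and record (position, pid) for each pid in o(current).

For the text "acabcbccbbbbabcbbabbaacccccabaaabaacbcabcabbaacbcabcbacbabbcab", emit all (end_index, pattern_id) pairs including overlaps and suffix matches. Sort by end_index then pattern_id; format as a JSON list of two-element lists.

Construct AC machine:
Trie (insert patterns):
  0='ε' goto a→1 b→6 c→4
  1='a' goto a→2
  2='aa' goto c→3
  3='aac' goto ·  ←P0
  4='c' goto a→10 b→5  ←P1
  5='cb' goto ·  ←P2
  6='b' goto c→7
  7='bc' goto a→8
  8='bca' goto b→9
  9='bcab' goto ·  ←P3
  10='ca' goto b→11
  11='cab' goto ·  ←P4

Failure links (BFS by depth):
  fail(1) 'a': from fail(0)=0 chase 'a': 0 ⇒ 0;  out=∅∪out(0)=∅
  fail(4) 'c': from fail(0)=0 chase 'c': 0 ⇒ 0;  out={1}∪out(0)={1}
  fail(6) 'b': from fail(0)=0 chase 'b': 0 ⇒ 0;  out=∅∪out(0)=∅
  fail(2) 'aa': from fail(1)=0 chase 'a': 0 ⇒ 1;  out=∅∪out(1)=∅
  fail(5) 'cb': from fail(4)=0 chase 'b': 0 ⇒ 6;  out={2}∪out(6)={2}
  fail(7) 'bc': from fail(6)=0 chase 'c': 0 ⇒ 4;  out=∅∪out(4)={1}
  fail(10) 'ca': from fail(4)=0 chase 'a': 0 ⇒ 1;  out=∅∪out(1)=∅
  fail(3) 'aac': from fail(2)=1 chase 'c': 1→0 ⇒ 4;  out={0}∪out(4)={0,1}
  fail(8) 'bca': from fail(7)=4 chase 'a': 4 ⇒ 10;  out=∅∪out(10)=∅
  fail(11) 'cab': from fail(10)=1 chase 'b': 1→0 ⇒ 6;  out={4}∪out(6)={4}
  fail(9) 'bcab': from fail(8)=10 chase 'b': 10 ⇒ 11;  out={3}∪out(11)={3,4}

Text stream:
i=0 'a': node 0→1
i=1 'c': node 1→4 (fail-walked)  → match P1@[1:1]
i=2 'a': node 4→10
i=3 'b': node 10→11  → match P4@[1:3]
i=4 'c': node 11→7 (fail-walked)  → match P1@[4:4]
i=5 'b': node 7→5 (fail-walked)  → match P2@[4:5]
i=6 'c': node 5→7 (fail-walked)  → match P1@[6:6]
i=7 'c': node 7→4 (fail-walked)  → match P1@[7:7]
i=8 'b': node 4→5  → match P2@[7:8]
i=9 'b': node 5→6 (fail-walked)
i=10 'b': node 6→6 (fail-walked)
i=11 'b': node 6→6 (fail-walked)
i=12 'a': node 6→1 (fail-walked)
i=13 'b': node 1→6 (fail-walked)
i=14 'c': node 6→7  → match P1@[14:14]
i=15 'b': node 7→5 (fail-walked)  → match P2@[14:15]
i=16 'b': node 5→6 (fail-walked)
i=17 'a': node 6→1 (fail-walked)
i=18 'b': node 1→6 (fail-walked)
i=19 'b': node 6→6 (fail-walked)
i=20 'a': node 6→1 (fail-walked)
i=21 'a': node 1→2
i=22 'c': node 2→3  → match P0@[20:22],P1@[22:22]
i=23 'c': node 3→4 (fail-walked)  → match P1@[23:23]
i=24 'c': node 4→4 (fail-walked)  → match P1@[24:24]
i=25 'c': node 4→4 (fail-walked)  → match P1@[25:25]
i=26 'c': node 4→4 (fail-walked)  → match P1@[26:26]
i=27 'a': node 4→10
i=28 'b': node 10→11  → match P4@[26:28]
i=29 'a': node 11→1 (fail-walked)
i=30 'a': node 1→2
i=31 'a': node 2→2 (fail-walked)
i=32 'b': node 2→6 (fail-walked)
i=33 'a': node 6→1 (fail-walked)
i=34 'a': node 1→2
i=35 'c': node 2→3  → match P0@[33:35],P1@[35:35]
i=36 'b': node 3→5 (fail-walked)  → match P2@[35:36]
i=37 'c': node 5→7 (fail-walked)  → match P1@[37:37]
i=38 'a': node 7→8
i=39 'b': node 8→9  → match P3@[36:39],P4@[37:39]
i=40 'c': node 9→7 (fail-walked)  → match P1@[40:40]
i=41 'a': node 7→8
i=42 'b': node 8→9  → match P3@[39:42],P4@[40:42]
i=43 'b': node 9→6 (fail-walked)
i=44 'a': node 6→1 (fail-walked)
i=45 'a': node 1→2
i=46 'c': node 2→3  → match P0@[44:46],P1@[46:46]
i=47 'b': node 3→5 (fail-walked)  → match P2@[46:47]
i=48 'c': node 5→7 (fail-walked)  → match P1@[48:48]
i=49 'a': node 7→8
i=50 'b': node 8→9  → match P3@[47:50],P4@[48:50]
i=51 'c': node 9→7 (fail-walked)  → match P1@[51:51]
i=52 'b': node 7→5 (fail-walked)  → match P2@[51:52]
i=53 'a': node 5→1 (fail-walked)
i=54 'c': node 1→4 (fail-walked)  → match P1@[54:54]
i=55 'b': node 4→5  → match P2@[54:55]
i=56 'a': node 5→1 (fail-walked)
i=57 'b': node 1→6 (fail-walked)
i=58 'b': node 6→6 (fail-walked)
i=59 'c': node 6→7  → match P1@[59:59]
i=60 'a': node 7→8
i=61 'b': node 8→9  → match P3@[58:61],P4@[59:61]

Result: [[1,1],[3,4],[4,1],[5,2],[6,1],[7,1],[8,2],[14,1],[15,2],[22,0],[22,1],[23,1],[24,1],[25,1],[26,1],[28,4],[35,0],[35,1],[36,2],[37,1],[39,3],[39,4],[40,1],[42,3],[42,4],[46,0],[46,1],[47,2],[48,1],[50,3],[50,4],[51,1],[52,2],[54,1],[55,2],[59,1],[61,3],[61,4]]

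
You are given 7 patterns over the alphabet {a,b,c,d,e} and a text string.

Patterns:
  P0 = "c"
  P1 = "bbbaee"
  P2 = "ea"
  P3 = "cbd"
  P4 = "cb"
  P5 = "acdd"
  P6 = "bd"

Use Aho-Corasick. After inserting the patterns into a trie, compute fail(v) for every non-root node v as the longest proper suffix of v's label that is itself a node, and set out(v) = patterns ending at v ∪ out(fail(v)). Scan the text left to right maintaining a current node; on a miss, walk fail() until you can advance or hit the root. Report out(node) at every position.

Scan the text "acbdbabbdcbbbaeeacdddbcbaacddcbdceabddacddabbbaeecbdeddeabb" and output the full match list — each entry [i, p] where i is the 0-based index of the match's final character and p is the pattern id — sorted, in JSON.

Build:
Trie nodes:
  n0 'ε': a→12 b→2 c→1 e→8
  n1 'c': b→10  ←P0
  n2 'b': b→3 d→16
  n3 'bb': b→4
  n4 'bbb': a→5
  n5 'bbba': e→6
  n6 'bbbae': e→7
  n7 'bbbaee': ·  ←P1
  n8 'e': a→9
  n9 'ea': ·  ←P2
  n10 'cb': d→11  ←P4
  n11 'cbd': ·  ←P3
  n12 'a': c→13
  n13 'ac': d→14
  n14 'acd': d→15
  n15 'acdd': ·  ←P5
  n16 'bd': ·  ←P6

Failure links (BFS by depth):
  n1('c'): parent n0 fail=0; on 'c' 0 → fail=0;  out {0}∪∅={0}
  n2('b'): parent n0 fail=0; on 'b' 0 → fail=0;  out ∅∪∅=∅
  n8('e'): parent n0 fail=0; on 'e' 0 → fail=0;  out ∅∪∅=∅
  n12('a'): parent n0 fail=0; on 'a' 0 → fail=0;  out ∅∪∅=∅
  n3('bb'): parent n2 fail=0; on 'b' 0 → fail=2;  out ∅∪∅=∅
  n9('ea'): parent n8 fail=0; on 'a' 0 → fail=12;  out {2}∪∅={2}
  n10('cb'): parent n1 fail=0; on 'b' 0 → fail=2;  out {4}∪∅={4}
  n13('ac'): parent n12 fail=0; on 'c' 0 → fail=1;  out ∅∪{0}={0}
  n16('bd'): parent n2 fail=0; on 'd' 0 → fail=0;  out {6}∪∅={6}
  n4('bbb'): parent n3 fail=2; on 'b' 2 → fail=3;  out ∅∪∅=∅
  n11('cbd'): parent n10 fail=2; on 'd' 2 → fail=16;  out {3}∪{6}={3,6}
  n14('acd'): parent n13 fail=1; on 'd' 1→0 → fail=0;  out ∅∪∅=∅
  n5('bbba'): parent n4 fail=3; on 'a' 3→2→0 → fail=12;  out ∅∪∅=∅
  n15('acdd'): parent n14 fail=0; on 'd' 0 → fail=0;  out {5}∪∅={5}
  n6('bbbae'): parent n5 fail=12; on 'e' 12→0 → fail=8;  out ∅∪∅=∅
  n7('bbbaee'): parent n6 fail=8; on 'e' 8→0 → fail=8;  out {1}∪∅={1}

Scan:
i=0 'a': node 0→12
i=1 'c': node 12→13  ** P0@[1:1]
i=2 'b': node 13→10 ·f  ** P4@[1:2]
i=3 'd': node 10→11  ** P3@[1:3],P6@[2:3]
i=4 'b': node 11→2 ·f
i=5 'a': node 2→12 ·f
i=6 'b': node 12→2 ·f
i=7 'b': node 2→3
i=8 'd': node 3→16 ·f  ** P6@[7:8]
i=9 'c': node 16→1 ·f  ** P0@[9:9]
i=10 'b': node 1→10  ** P4@[9:10]
i=11 'b': node 10→3 ·f
i=12 'b': node 3→4
i=13 'a': node 4→5
i=14 'e': node 5→6
i=15 'e': node 6→7  ** P1@[10:15]
i=16 'a': node 7→9 ·f  ** P2@[15:16]
i=17 'c': node 9→13 ·f  ** P0@[17:17]
i=18 'd': node 13→14
i=19 'd': node 14→15  ** P5@[16:19]
i=20 'd': node 15→0 ·f
i=21 'b': node 0→2
i=22 'c': node 2→1 ·f  ** P0@[22:22]
i=23 'b': node 1→10  ** P4@[22:23]
i=24 'a': node 10→12 ·f
i=25 'a': node 12→12 ·f
i=26 'c': node 12→13  ** P0@[26:26]
i=27 'd': node 13→14
i=28 'd': node 14→15  ** P5@[25:28]
i=29 'c': node 15→1 ·f  ** P0@[29:29]
i=30 'b': node 1→10  ** P4@[29:30]
i=31 'd': node 10→11  ** P3@[29:31],P6@[30:31]
i=32 'c': node 11→1 ·f  ** P0@[32:32]
i=33 'e': node 1→8 ·f
i=34 'a': node 8→9  ** P2@[33:34]
i=35 'b': node 9→2 ·f
i=36 'd': node 2→16  ** P6@[35:36]
i=37 'd': node 16→0 ·f
i=38 'a': node 0→12
i=39 'c': node 12→13  ** P0@[39:39]
i=40 'd': node 13→14
i=41 'd': node 14→15  ** P5@[38:41]
i=42 'a': node 15→12 ·f
i=43 'b': node 12→2 ·f
i=44 'b': node 2→3
i=45 'b': node 3→4
i=46 'a': node 4→5
i=47 'e': node 5→6
i=48 'e': node 6→7  ** P1@[43:48]
i=49 'c': node 7→1 ·f  ** P0@[49:49]
i=50 'b': node 1→10  ** P4@[49:50]
i=51 'd': node 10→11  ** P3@[49:51],P6@[50:51]
i=52 'e': node 11→8 ·f
i=53 'd': node 8→0 ·f
i=54 'd': node 0→0
i=55 'e': node 0→8
i=56 'a': node 8→9  ** P2@[55:56]
i=57 'b': node 9→2 ·f
i=58 'b': node 2→3

Matches: [[1,0],[2,4],[3,3],[3,6],[8,6],[9,0],[10,4],[15,1],[16,2],[17,0],[19,5],[22,0],[23,4],[26,0],[28,5],[29,0],[30,4],[31,3],[31,6],[32,0],[34,2],[36,6],[39,0],[41,5],[48,1],[49,0],[50,4],[51,3],[51,6],[56,2]]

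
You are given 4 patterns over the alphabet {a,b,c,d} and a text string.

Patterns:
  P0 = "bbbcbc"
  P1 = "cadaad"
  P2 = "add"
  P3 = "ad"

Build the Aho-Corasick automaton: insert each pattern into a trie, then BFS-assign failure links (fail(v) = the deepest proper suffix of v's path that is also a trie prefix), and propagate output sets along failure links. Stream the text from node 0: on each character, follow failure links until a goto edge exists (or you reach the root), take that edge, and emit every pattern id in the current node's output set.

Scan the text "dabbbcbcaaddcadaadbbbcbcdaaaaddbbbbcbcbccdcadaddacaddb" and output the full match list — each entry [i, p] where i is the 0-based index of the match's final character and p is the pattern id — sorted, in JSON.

Build:
Trie (insert patterns):
  0='ε' goto a→13 b→1 c→7
  1='b' goto b→2
  2='bb' goto b→3
  3='bbb' goto c→4
  4='bbbc' goto b→5
  5='bbbcb' goto c→6
  6='bbbcbc' goto ·  [P0 ends]
  7='c' goto a→8
  8='ca' goto d→9
  9='cad' goto a→10
  10='cada' goto a→11
  11='cadaa' goto d→12
  12='cadaad' goto ·  [P1 ends]
  13='a' goto d→14
  14='ad' goto d→15  [P3 ends]
  15='add' goto ·  [P2 ends]

BFS fail/out derivation:
  fail(1) 'b': from fail(0)=0 chase 'b': 0 ⇒ 0;  out=∅∪out(0)=∅
  fail(7) 'c': from fail(0)=0 chase 'c': 0 ⇒ 0;  out=∅∪out(0)=∅
  fail(13) 'a': from fail(0)=0 chase 'a': 0 ⇒ 0;  out=∅∪out(0)=∅
  fail(2) 'bb': from fail(1)=0 chase 'b': 0 ⇒ 1;  out=∅∪out(1)=∅
  fail(8) 'ca': from fail(7)=0 chase 'a': 0 ⇒ 13;  out=∅∪out(13)=∅
  fail(14) 'ad': from fail(13)=0 chase 'd': 0 ⇒ 0;  out={3}∪out(0)={3}
  fail(3) 'bbb': from fail(2)=1 chase 'b': 1 ⇒ 2;  out=∅∪out(2)=∅
  fail(9) 'cad': from fail(8)=13 chase 'd': 13 ⇒ 14;  out=∅∪out(14)={3}
  fail(15) 'add': from fail(14)=0 chase 'd': 0 ⇒ 0;  out={2}∪out(0)={2}
  fail(4) 'bbbc': from fail(3)=2 chase 'c': 2→1→0 ⇒ 7;  out=∅∪out(7)=∅
  fail(10) 'cada': from fail(9)=14 chase 'a': 14→0 ⇒ 13;  out=∅∪out(13)=∅
  fail(5) 'bbbcb': from fail(4)=7 chase 'b': 7→0 ⇒ 1;  out=∅∪out(1)=∅
  fail(11) 'cadaa': from fail(10)=13 chase 'a': 13→0 ⇒ 13;  out=∅∪out(13)=∅
  fail(6) 'bbbcbc': from fail(5)=1 chase 'c': 1→0 ⇒ 7;  out={0}∪out(7)={0}
  fail(12) 'cadaad': from fail(11)=13 chase 'd': 13 ⇒ 14;  out={1}∪out(14)={1,3}

Text stream:
[0] read 'd'  n0⇒n0
[1] read 'a'  n0⇒n13
[2] read 'b'  n13⇒n1 (via fail)
[3] read 'b'  n1⇒n2
[4] read 'b'  n2⇒n3
[5] read 'c'  n3⇒n4
[6] read 'b'  n4⇒n5
[7] read 'c'  n5⇒n6  ** P0@[2:7]
[8] read 'a'  n6⇒n8 (via fail)
[9] read 'a'  n8⇒n13 (via fail)
[10] read 'd'  n13⇒n14  ** P3@[9:10]
[11] read 'd'  n14⇒n15  ** P2@[9:11]
[12] read 'c'  n15⇒n7 (via fail)
[13] read 'a'  n7⇒n8
[14] read 'd'  n8⇒n9  ** P3@[13:14]
[15] read 'a'  n9⇒n10
[16] read 'a'  n10⇒n11
[17] read 'd'  n11⇒n12  ** P1@[12:17],P3@[16:17]
[18] read 'b'  n12⇒n1 (via fail)
[19] read 'b'  n1⇒n2
[20] read 'b'  n2⇒n3
[21] read 'c'  n3⇒n4
[22] read 'b'  n4⇒n5
[23] read 'c'  n5⇒n6  ** P0@[18:23]
[24] read 'd'  n6⇒n0 (via fail)
[25] read 'a'  n0⇒n13
[26] read 'a'  n13⇒n13 (via fail)
[27] read 'a'  n13⇒n13 (via fail)
[28] read 'a'  n13⇒n13 (via fail)
[29] read 'd'  n13⇒n14  ** P3@[28:29]
[30] read 'd'  n14⇒n15  ** P2@[28:30]
[31] read 'b'  n15⇒n1 (via fail)
[32] read 'b'  n1⇒n2
[33] read 'b'  n2⇒n3
[34] read 'b'  n3⇒n3 (via fail)
[35] read 'c'  n3⇒n4
[36] read 'b'  n4⇒n5
[37] read 'c'  n5⇒n6  ** P0@[32:37]
[38] read 'b'  n6⇒n1 (via fail)
[39] read 'c'  n1⇒n7 (via fail)
[40] read 'c'  n7⇒n7 (via fail)
[41] read 'd'  n7⇒n0 (via fail)
[42] read 'c'  n0⇒n7
[43] read 'a'  n7⇒n8
[44] read 'd'  n8⇒n9  ** P3@[43:44]
[45] read 'a'  n9⇒n10
[46] read 'd'  n10⇒n14 (via fail)  ** P3@[45:46]
[47] read 'd'  n14⇒n15  ** P2@[45:47]
[48] read 'a'  n15⇒n13 (via fail)
[49] read 'c'  n13⇒n7 (via fail)
[50] read 'a'  n7⇒n8
[51] read 'd'  n8⇒n9  ** P3@[50:51]
[52] read 'd'  n9⇒n15 (via fail)  ** P2@[50:52]
[53] read 'b'  n15⇒n1 (via fail)

Result: [[7,0],[10,3],[11,2],[14,3],[17,1],[17,3],[23,0],[29,3],[30,2],[37,0],[44,3],[46,3],[47,2],[51,3],[52,2]]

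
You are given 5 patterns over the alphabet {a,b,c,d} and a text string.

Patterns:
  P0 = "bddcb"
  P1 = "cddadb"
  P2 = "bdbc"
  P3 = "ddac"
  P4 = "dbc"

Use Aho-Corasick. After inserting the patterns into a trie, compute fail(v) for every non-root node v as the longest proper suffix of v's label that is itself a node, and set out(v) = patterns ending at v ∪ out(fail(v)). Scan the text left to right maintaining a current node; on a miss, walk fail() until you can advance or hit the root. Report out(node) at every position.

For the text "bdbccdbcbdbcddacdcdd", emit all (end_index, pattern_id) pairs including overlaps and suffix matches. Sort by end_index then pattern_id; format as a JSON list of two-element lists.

Construct AC machine:
Trie (insert patterns):
  0='ε' goto b→1 c→6 d→14
  1='b' goto d→2
  2='bd' goto b→12 d→3
  3='bdd' goto c→4
  4='bddc' goto b→5
  5='bddcb' goto ·  [P0 ends]
  6='c' goto d→7
  7='cd' goto d→8
  8='cdd' goto a→9
  9='cdda' goto d→10
  10='cddad' goto b→11
  11='cddadb' goto ·  [P1 ends]
  12='bdb' goto c→13
  13='bdbc' goto ·  [P2 ends]
  14='d' goto b→18 d→15
  15='dd' goto a→16
  16='dda' goto c→17
  17='ddac' goto ·  [P3 ends]
  18='db' goto c→19
  19='dbc' goto ·  [P4 ends]

BFS fail/out derivation:
  fail(1) 'b': from fail(0)=0 chase 'b': 0 ⇒ 0;  out=∅∪out(0)=∅
  fail(6) 'c': from fail(0)=0 chase 'c': 0 ⇒ 0;  out=∅∪out(0)=∅
  fail(14) 'd': from fail(0)=0 chase 'd': 0 ⇒ 0;  out=∅∪out(0)=∅
  fail(2) 'bd': from fail(1)=0 chase 'd': 0 ⇒ 14;  out=∅∪out(14)=∅
  fail(7) 'cd': from fail(6)=0 chase 'd': 0 ⇒ 14;  out=∅∪out(14)=∅
  fail(15) 'dd': from fail(14)=0 chase 'd': 0 ⇒ 14;  out=∅∪out(14)=∅
  fail(18) 'db': from fail(14)=0 chase 'b': 0 ⇒ 1;  out=∅∪out(1)=∅
  fail(3) 'bdd': from fail(2)=14 chase 'd': 14 ⇒ 15;  out=∅∪out(15)=∅
  fail(8) 'cdd': from fail(7)=14 chase 'd': 14 ⇒ 15;  out=∅∪out(15)=∅
  fail(12) 'bdb': from fail(2)=14 chase 'b': 14 ⇒ 18;  out=∅∪out(18)=∅
  fail(16) 'dda': from fail(15)=14 chase 'a': 14→0 ⇒ 0;  out=∅∪out(0)=∅
  fail(19) 'dbc': from fail(18)=1 chase 'c': 1→0 ⇒ 6;  out={4}∪out(6)={4}
  fail(4) 'bddc': from fail(3)=15 chase 'c': 15→14→0 ⇒ 6;  out=∅∪out(6)=∅
  fail(9) 'cdda': from fail(8)=15 chase 'a': 15 ⇒ 16;  out=∅∪out(16)=∅
  fail(13) 'bdbc': from fail(12)=18 chase 'c': 18 ⇒ 19;  out={2}∪out(19)={2,4}
  fail(17) 'ddac': from fail(16)=0 chase 'c': 0 ⇒ 6;  out={3}∪out(6)={3}
  fail(5) 'bddcb': from fail(4)=6 chase 'b': 6→0 ⇒ 1;  out={0}∪out(1)={0}
  fail(10) 'cddad': from fail(9)=16 chase 'd': 16→0 ⇒ 14;  out=∅∪out(14)=∅
  fail(11) 'cddadb': from fail(10)=14 chase 'b': 14 ⇒ 18;  out={1}∪out(18)={1}

Run:
[0] read 'b'  n0⇒n1
[1] read 'd'  n1⇒n2
[2] read 'b'  n2⇒n12
[3] read 'c'  n12⇒n13  emit P2@[0:3],P4@[1:3]
[4] read 'c'  n13⇒n6 (via fail)
[5] read 'd'  n6⇒n7
[6] read 'b'  n7⇒n18 (via fail)
[7] read 'c'  n18⇒n19  emit P4@[5:7]
[8] read 'b'  n19⇒n1 (via fail)
[9] read 'd'  n1⇒n2
[10] read 'b'  n2⇒n12
[11] read 'c'  n12⇒n13  emit P2@[8:11],P4@[9:11]
[12] read 'd'  n13⇒n7 (via fail)
[13] read 'd'  n7⇒n8
[14] read 'a'  n8⇒n9
[15] read 'c'  n9⇒n17 (via fail)  emit P3@[12:15]
[16] read 'd'  n17⇒n7 (via fail)
[17] read 'c'  n7⇒n6 (via fail)
[18] read 'd'  n6⇒n7
[19] read 'd'  n7⇒n8

Matches: [[3,2],[3,4],[7,4],[11,2],[11,4],[15,3]]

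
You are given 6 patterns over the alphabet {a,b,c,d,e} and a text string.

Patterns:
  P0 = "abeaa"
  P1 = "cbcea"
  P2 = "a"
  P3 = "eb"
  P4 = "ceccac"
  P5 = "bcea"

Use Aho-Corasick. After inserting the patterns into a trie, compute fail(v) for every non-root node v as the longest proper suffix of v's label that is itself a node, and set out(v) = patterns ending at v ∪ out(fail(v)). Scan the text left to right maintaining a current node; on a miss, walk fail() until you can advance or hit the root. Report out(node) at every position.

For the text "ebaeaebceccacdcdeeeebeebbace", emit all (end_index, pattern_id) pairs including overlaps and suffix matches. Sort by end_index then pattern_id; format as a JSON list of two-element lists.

Build automaton:
Trie nodes:
  n0 'ε': a→1 b→18 c→6 e→11
  n1 'a': b→2  [P2 ends]
  n2 'ab': e→3
  n3 'abe': a→4
  n4 'abea': a→5
  n5 'abeaa': ·  [P0 ends]
  n6 'c': b→7 e→13
  n7 'cb': c→8
  n8 'cbc': e→9
  n9 'cbce': a→10
  n10 'cbcea': ·  [P1 ends]
  n11 'e': b→12
  n12 'eb': ·  [P3 ends]
  n13 'ce': c→14
  n14 'cec': c→15
  n15 'cecc': a→16
  n16 'cecca': c→17
  n17 'ceccac': ·  [P4 ends]
  n18 'b': c→19
  n19 'bc': e→20
  n20 'bce': a→21
  n21 'bcea': ·  [P5 ends]

BFS fail/out derivation:
  n1('a'): parent n0 fail=0; on 'a' 0 → fail=0;  out {2}∪∅={2}
  n6('c'): parent n0 fail=0; on 'c' 0 → fail=0;  out ∅∪∅=∅
  n11('e'): parent n0 fail=0; on 'e' 0 → fail=0;  out ∅∪∅=∅
  n18('b'): parent n0 fail=0; on 'b' 0 → fail=0;  out ∅∪∅=∅
  n2('ab'): parent n1 fail=0; on 'b' 0 → fail=18;  out ∅∪∅=∅
  n7('cb'): parent n6 fail=0; on 'b' 0 → fail=18;  out ∅∪∅=∅
  n12('eb'): parent n11 fail=0; on 'b' 0 → fail=18;  out {3}∪∅={3}
  n13('ce'): parent n6 fail=0; on 'e' 0 → fail=11;  out ∅∪∅=∅
  n19('bc'): parent n18 fail=0; on 'c' 0 → fail=6;  out ∅∪∅=∅
  n3('abe'): parent n2 fail=18; on 'e' 18→0 → fail=11;  out ∅∪∅=∅
  n8('cbc'): parent n7 fail=18; on 'c' 18 → fail=19;  out ∅∪∅=∅
  n14('cec'): parent n13 fail=11; on 'c' 11→0 → fail=6;  out ∅∪∅=∅
  n20('bce'): parent n19 fail=6; on 'e' 6 → fail=13;  out ∅∪∅=∅
  n4('abea'): parent n3 fail=11; on 'a' 11→0 → fail=1;  out ∅∪{2}={2}
  n9('cbce'): parent n8 fail=19; on 'e' 19 → fail=20;  out ∅∪∅=∅
  n15('cecc'): parent n14 fail=6; on 'c' 6→0 → fail=6;  out ∅∪∅=∅
  n21('bcea'): parent n20 fail=13; on 'a' 13→11→0 → fail=1;  out {5}∪{2}={2,5}
  n5('abeaa'): parent n4 fail=1; on 'a' 1→0 → fail=1;  out {0}∪{2}={0,2}
  n10('cbcea'): parent n9 fail=20; on 'a' 20 → fail=21;  out {1}∪{2,5}={1,2,5}
  n16('cecca'): parent n15 fail=6; on 'a' 6→0 → fail=1;  out ∅∪{2}={2}
  n17('ceccac'): parent n16 fail=1; on 'c' 1→0 → fail=6;  out {4}∪∅={4}

Text stream:
pos 0 'e': at 11
pos 1 'b': at 12  emit P3@[0:1]
pos 2 'a': at 1 (via fail)  emit P2@[2:2]
pos 3 'e': at 11 (via fail)
pos 4 'a': at 1 (via fail)  emit P2@[4:4]
pos 5 'e': at 11 (via fail)
pos 6 'b': at 12  emit P3@[5:6]
pos 7 'c': at 19 (via fail)
pos 8 'e': at 20
pos 9 'c': at 14 (via fail)
pos 10 'c': at 15
pos 11 'a': at 16  emit P2@[11:11]
pos 12 'c': at 17  emit P4@[7:12]
pos 13 'd': at 0 (via fail)
pos 14 'c': at 6
pos 15 'd': at 0 (via fail)
pos 16 'e': at 11
pos 17 'e': at 11 (via fail)
pos 18 'e': at 11 (via fail)
pos 19 'e': at 11 (via fail)
pos 20 'b': at 12  emit P3@[19:20]
pos 21 'e': at 11 (via fail)
pos 22 'e': at 11 (via fail)
pos 23 'b': at 12  emit P3@[22:23]
pos 24 'b': at 18 (via fail)
pos 25 'a': at 1 (via fail)  emit P2@[25:25]
pos 26 'c': at 6 (via fail)
pos 27 'e': at 13

All matches (sorted): [[1,3],[2,2],[4,2],[6,3],[11,2],[12,4],[20,3],[23,3],[25,2]]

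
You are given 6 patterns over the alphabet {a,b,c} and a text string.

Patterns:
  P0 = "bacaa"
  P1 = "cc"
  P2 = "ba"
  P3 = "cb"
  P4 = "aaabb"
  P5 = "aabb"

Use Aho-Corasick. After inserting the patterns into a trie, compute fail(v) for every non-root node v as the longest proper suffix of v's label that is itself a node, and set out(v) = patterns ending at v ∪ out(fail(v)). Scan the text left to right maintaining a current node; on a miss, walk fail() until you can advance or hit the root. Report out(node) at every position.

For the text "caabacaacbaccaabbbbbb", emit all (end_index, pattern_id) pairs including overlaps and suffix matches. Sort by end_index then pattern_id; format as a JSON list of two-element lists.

Build automaton:
Trie nodes:
  n0 'ε': a→9 b→1 c→6
  n1 'b': a→2
  n2 'ba': c→3  ←P2
  n3 'bac': a→4
  n4 'baca': a→5
  n5 'bacaa': ·  ←P0
  n6 'c': b→8 c→7
  n7 'cc': ·  ←P1
  n8 'cb': ·  ←P3
  n9 'a': a→10
  n10 'aa': a→11 b→14
  n11 'aaa': b→12
  n12 'aaab': b→13
  n13 'aaabb': ·  ←P4
  n14 'aab': b→15
  n15 'aabb': ·  ←P5

BFS fail/out derivation:
  n1('b'): parent n0 fail=0; on 'b' 0 → fail=0;  out ∅∪∅=∅
  n6('c'): parent n0 fail=0; on 'c' 0 → fail=0;  out ∅∪∅=∅
  n9('a'): parent n0 fail=0; on 'a' 0 → fail=0;  out ∅∪∅=∅
  n2('ba'): parent n1 fail=0; on 'a' 0 → fail=9;  out {2}∪∅={2}
  n7('cc'): parent n6 fail=0; on 'c' 0 → fail=6;  out {1}∪∅={1}
  n8('cb'): parent n6 fail=0; on 'b' 0 → fail=1;  out {3}∪∅={3}
  n10('aa'): parent n9 fail=0; on 'a' 0 → fail=9;  out ∅∪∅=∅
  n3('bac'): parent n2 fail=9; on 'c' 9→0 → fail=6;  out ∅∪∅=∅
  n11('aaa'): parent n10 fail=9; on 'a' 9 → fail=10;  out ∅∪∅=∅
  n14('aab'): parent n10 fail=9; on 'b' 9→0 → fail=1;  out ∅∪∅=∅
  n4('baca'): parent n3 fail=6; on 'a' 6→0 → fail=9;  out ∅∪∅=∅
  n12('aaab'): parent n11 fail=10; on 'b' 10 → fail=14;  out ∅∪∅=∅
  n15('aabb'): parent n14 fail=1; on 'b' 1→0 → fail=1;  out {5}∪∅={5}
  n5('bacaa'): parent n4 fail=9; on 'a' 9 → fail=10;  out {0}∪∅={0}
  n13('aaabb'): parent n12 fail=14; on 'b' 14 → fail=15;  out {4}∪{5}={4,5}

Run:
[0] read 'c'  n0⇒n6
[1] read 'a'  n6⇒n9 (fail-walked)
[2] read 'a'  n9⇒n10
[3] read 'b'  n10⇒n14
[4] read 'a'  n14⇒n2 (fail-walked)  emit P2@[3:4]
[5] read 'c'  n2⇒n3
[6] read 'a'  n3⇒n4
[7] read 'a'  n4⇒n5  emit P0@[3:7]
[8] read 'c'  n5⇒n6 (fail-walked)
[9] read 'b'  n6⇒n8  emit P3@[8:9]
[10] read 'a'  n8⇒n2 (fail-walked)  emit P2@[9:10]
[11] read 'c'  n2⇒n3
[12] read 'c'  n3⇒n7 (fail-walked)  emit P1@[11:12]
[13] read 'a'  n7⇒n9 (fail-walked)
[14] read 'a'  n9⇒n10
[15] read 'b'  n10⇒n14
[16] read 'b'  n14⇒n15  emit P5@[13:16]
[17] read 'b'  n15⇒n1 (fail-walked)
[18] read 'b'  n1⇒n1 (fail-walked)
[19] read 'b'  n1⇒n1 (fail-walked)
[20] read 'b'  n1⇒n1 (fail-walked)

All matches (sorted): [[4,2],[7,0],[9,3],[10,2],[12,1],[16,5]]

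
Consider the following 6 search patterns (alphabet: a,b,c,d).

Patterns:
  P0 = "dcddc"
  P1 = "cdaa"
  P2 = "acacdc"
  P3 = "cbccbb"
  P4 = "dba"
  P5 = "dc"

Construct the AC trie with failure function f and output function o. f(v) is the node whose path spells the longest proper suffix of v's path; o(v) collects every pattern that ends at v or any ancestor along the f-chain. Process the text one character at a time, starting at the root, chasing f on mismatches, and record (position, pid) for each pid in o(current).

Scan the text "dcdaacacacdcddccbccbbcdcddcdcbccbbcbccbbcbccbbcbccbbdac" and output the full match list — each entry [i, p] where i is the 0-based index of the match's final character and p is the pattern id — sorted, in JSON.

Construct AC machine:
Trie nodes:
  n0 'ε': a→10 c→6 d→1
  n1 'd': b→21 c→2
  n2 'dc': d→3  [P5 ends]
  n3 'dcd': d→4
  n4 'dcdd': c→5
  n5 'dcddc': ·  [P0 ends]
  n6 'c': b→16 d→7
  n7 'cd': a→8
  n8 'cda': a→9
  n9 'cdaa': ·  [P1 ends]
  n10 'a': c→11
  n11 'ac': a→12
  n12 'aca': c→13
  n13 'acac': d→14
  n14 'acacd': c→15
  n15 'acacdc': ·  [P2 ends]
  n16 'cb': c→17
  n17 'cbc': c→18
  n18 'cbcc': b→19
  n19 'cbccb': b→20
  n20 'cbccbb': ·  [P3 ends]
  n21 'db': a→22
  n22 'dba': ·  [P4 ends]

BFS fail/out derivation:
  fail(1) 'd': from fail(0)=0 chase 'd': 0 ⇒ 0;  out=∅∪out(0)=∅
  fail(6) 'c': from fail(0)=0 chase 'c': 0 ⇒ 0;  out=∅∪out(0)=∅
  fail(10) 'a': from fail(0)=0 chase 'a': 0 ⇒ 0;  out=∅∪out(0)=∅
  fail(2) 'dc': from fail(1)=0 chase 'c': 0 ⇒ 6;  out={5}∪out(6)={5}
  fail(7) 'cd': from fail(6)=0 chase 'd': 0 ⇒ 1;  out=∅∪out(1)=∅
  fail(11) 'ac': from fail(10)=0 chase 'c': 0 ⇒ 6;  out=∅∪out(6)=∅
  fail(16) 'cb': from fail(6)=0 chase 'b': 0 ⇒ 0;  out=∅∪out(0)=∅
  fail(21) 'db': from fail(1)=0 chase 'b': 0 ⇒ 0;  out=∅∪out(0)=∅
  fail(3) 'dcd': from fail(2)=6 chase 'd': 6 ⇒ 7;  out=∅∪out(7)=∅
  fail(8) 'cda': from fail(7)=1 chase 'a': 1→0 ⇒ 10;  out=∅∪out(10)=∅
  fail(12) 'aca': from fail(11)=6 chase 'a': 6→0 ⇒ 10;  out=∅∪out(10)=∅
  fail(17) 'cbc': from fail(16)=0 chase 'c': 0 ⇒ 6;  out=∅∪out(6)=∅
  fail(22) 'dba': from fail(21)=0 chase 'a': 0 ⇒ 10;  out={4}∪out(10)={4}
  fail(4) 'dcdd': from fail(3)=7 chase 'd': 7→1→0 ⇒ 1;  out=∅∪out(1)=∅
  fail(9) 'cdaa': from fail(8)=10 chase 'a': 10→0 ⇒ 10;  out={1}∪out(10)={1}
  fail(13) 'acac': from fail(12)=10 chase 'c': 10 ⇒ 11;  out=∅∪out(11)=∅
  fail(18) 'cbcc': from fail(17)=6 chase 'c': 6→0 ⇒ 6;  out=∅∪out(6)=∅
  fail(5) 'dcddc': from fail(4)=1 chase 'c': 1 ⇒ 2;  out={0}∪out(2)={0,5}
  fail(14) 'acacd': from fail(13)=11 chase 'd': 11→6 ⇒ 7;  out=∅∪out(7)=∅
  fail(19) 'cbccb': from fail(18)=6 chase 'b': 6 ⇒ 16;  out=∅∪out(16)=∅
  fail(15) 'acacdc': from fail(14)=7 chase 'c': 7→1 ⇒ 2;  out={2}∪out(2)={2,5}
  fail(20) 'cbccbb': from fail(19)=16 chase 'b': 16→0 ⇒ 0;  out={3}∪out(0)={3}

Scan:
[0] read 'd'  n0⇒n1
[1] read 'c'  n1⇒n2  → match P5@[0:1]
[2] read 'd'  n2⇒n3
[3] read 'a'  n3⇒n8 (fail-walked)
[4] read 'a'  n8⇒n9  → match P1@[1:4]
[5] read 'c'  n9⇒n11 (fail-walked)
[6] read 'a'  n11⇒n12
[7] read 'c'  n12⇒n13
[8] read 'a'  n13⇒n12 (fail-walked)
[9] read 'c'  n12⇒n13
[10] read 'd'  n13⇒n14
[11] read 'c'  n14⇒n15  → match P2@[6:11],P5@[10:11]
[12] read 'd'  n15⇒n3 (fail-walked)
[13] read 'd'  n3⇒n4
[14] read 'c'  n4⇒n5  → match P0@[10:14],P5@[13:14]
[15] read 'c'  n5⇒n6 (fail-walked)
[16] read 'b'  n6⇒n16
[17] read 'c'  n16⇒n17
[18] read 'c'  n17⇒n18
[19] read 'b'  n18⇒n19
[20] read 'b'  n19⇒n20  → match P3@[15:20]
[21] read 'c'  n20⇒n6 (fail-walked)
[22] read 'd'  n6⇒n7
[23] read 'c'  n7⇒n2 (fail-walked)  → match P5@[22:23]
[24] read 'd'  n2⇒n3
[25] read 'd'  n3⇒n4
[26] read 'c'  n4⇒n5  → match P0@[22:26],P5@[25:26]
[27] read 'd'  n5⇒n3 (fail-walked)
[28] read 'c'  n3⇒n2 (fail-walked)  → match P5@[27:28]
[29] read 'b'  n2⇒n16 (fail-walked)
[30] read 'c'  n16⇒n17
[31] read 'c'  n17⇒n18
[32] read 'b'  n18⇒n19
[33] read 'b'  n19⇒n20  → match P3@[28:33]
[34] read 'c'  n20⇒n6 (fail-walked)
[35] read 'b'  n6⇒n16
[36] read 'c'  n16⇒n17
[37] read 'c'  n17⇒n18
[38] read 'b'  n18⇒n19
[39] read 'b'  n19⇒n20  → match P3@[34:39]
[40] read 'c'  n20⇒n6 (fail-walked)
[41] read 'b'  n6⇒n16
[42] read 'c'  n16⇒n17
[43] read 'c'  n17⇒n18
[44] read 'b'  n18⇒n19
[45] read 'b'  n19⇒n20  → match P3@[40:45]
[46] read 'c'  n20⇒n6 (fail-walked)
[47] read 'b'  n6⇒n16
[48] read 'c'  n16⇒n17
[49] read 'c'  n17⇒n18
[50] read 'b'  n18⇒n19
[51] read 'b'  n19⇒n20  → match P3@[46:51]
[52] read 'd'  n20⇒n1 (fail-walked)
[53] read 'a'  n1⇒n10 (fail-walked)
[54] read 'c'  n10⇒n11

All matches (sorted): [[1,5],[4,1],[11,2],[11,5],[14,0],[14,5],[20,3],[23,5],[26,0],[26,5],[28,5],[33,3],[39,3],[45,3],[51,3]]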